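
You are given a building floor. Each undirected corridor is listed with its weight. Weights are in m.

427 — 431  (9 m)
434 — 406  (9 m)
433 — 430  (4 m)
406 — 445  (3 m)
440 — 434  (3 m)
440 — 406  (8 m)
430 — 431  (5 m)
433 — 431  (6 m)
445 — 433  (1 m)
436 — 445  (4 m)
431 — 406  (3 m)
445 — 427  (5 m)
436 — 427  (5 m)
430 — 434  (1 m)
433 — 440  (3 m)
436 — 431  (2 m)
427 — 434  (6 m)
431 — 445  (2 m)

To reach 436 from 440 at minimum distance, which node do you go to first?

433

Candidate routes:
440 - 433 - 431 - 436: 3+6+2 = 11
440 - 433 - 445 - 436: 3+1+4 = 8
440 - 434 - 430 - 431 - 436: 3+1+5+2 = 11
Cheapest is 440 - 433 - 445 - 436 at 8 m.
So from 440 the first move is to 433.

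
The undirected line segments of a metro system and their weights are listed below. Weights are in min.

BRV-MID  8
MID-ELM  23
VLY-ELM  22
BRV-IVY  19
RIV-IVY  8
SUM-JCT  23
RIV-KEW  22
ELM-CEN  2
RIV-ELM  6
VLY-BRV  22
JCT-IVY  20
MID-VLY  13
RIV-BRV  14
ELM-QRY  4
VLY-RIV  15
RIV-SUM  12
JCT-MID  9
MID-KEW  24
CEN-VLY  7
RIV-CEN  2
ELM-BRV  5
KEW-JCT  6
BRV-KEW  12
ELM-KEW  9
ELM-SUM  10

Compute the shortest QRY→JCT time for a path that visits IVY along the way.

36 min

Shortest QRY→IVY: QRY–ELM–CEN–RIV–IVY = 16
Best IVY to JCT: IVY–JCT costing 20
Total via IVY: 16 + 20 = 36 min.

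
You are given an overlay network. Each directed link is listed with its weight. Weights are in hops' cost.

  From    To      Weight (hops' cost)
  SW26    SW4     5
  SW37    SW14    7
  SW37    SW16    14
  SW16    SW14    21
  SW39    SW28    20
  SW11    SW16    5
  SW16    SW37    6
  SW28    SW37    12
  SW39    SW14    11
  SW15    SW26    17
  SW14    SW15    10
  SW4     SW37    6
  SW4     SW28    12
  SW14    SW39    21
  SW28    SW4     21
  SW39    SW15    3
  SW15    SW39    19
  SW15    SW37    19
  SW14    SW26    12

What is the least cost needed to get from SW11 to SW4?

35 hops' cost

Running Dijkstra from SW11:
SW11: 0
SW16: 5  (via SW11)
SW37: 11  (via SW16)
SW14: 18  (via SW37)
SW15: 28  (via SW14)
SW26: 30  (via SW14)
SW4: 35  (via SW26)
Shortest route: SW11–SW16–SW37–SW14–SW26–SW4 = 35 hops' cost.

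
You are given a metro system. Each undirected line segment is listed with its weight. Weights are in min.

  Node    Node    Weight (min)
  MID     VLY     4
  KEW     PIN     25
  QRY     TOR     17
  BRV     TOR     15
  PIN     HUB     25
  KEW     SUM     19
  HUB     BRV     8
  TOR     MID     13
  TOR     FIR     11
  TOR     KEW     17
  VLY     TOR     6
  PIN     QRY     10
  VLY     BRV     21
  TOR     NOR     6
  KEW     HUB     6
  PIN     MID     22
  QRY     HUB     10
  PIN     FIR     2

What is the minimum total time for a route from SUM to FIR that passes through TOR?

Shortest SUM→TOR: SUM–KEW–TOR = 36
Shortest TOR→FIR: TOR–FIR = 11
Total via TOR: 36 + 11 = 47 min.

47 min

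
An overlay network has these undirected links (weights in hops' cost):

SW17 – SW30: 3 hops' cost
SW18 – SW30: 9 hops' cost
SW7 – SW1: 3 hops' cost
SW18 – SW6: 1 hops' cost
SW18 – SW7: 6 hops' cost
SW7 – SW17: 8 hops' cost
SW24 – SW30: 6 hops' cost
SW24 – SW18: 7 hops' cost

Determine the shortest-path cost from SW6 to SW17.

Candidate routes:
SW6 - SW18 - SW7 - SW17: 1+6+8 = 15
SW6 - SW18 - SW30 - SW17: 1+9+3 = 13
Cheapest is SW6 - SW18 - SW30 - SW17 at 13 hops' cost.

13 hops' cost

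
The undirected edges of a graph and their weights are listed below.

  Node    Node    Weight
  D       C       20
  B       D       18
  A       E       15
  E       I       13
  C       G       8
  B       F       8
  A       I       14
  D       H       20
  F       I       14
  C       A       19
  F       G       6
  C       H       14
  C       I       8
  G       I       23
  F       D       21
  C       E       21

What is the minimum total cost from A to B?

36

Running Dijkstra from A:
A: 0
I: 14  (via A)
E: 15  (via A)
C: 19  (via A)
G: 27  (via C)
F: 28  (via I)
H: 33  (via C)
B: 36  (via F)
Shortest route: A–I–F–B = 36.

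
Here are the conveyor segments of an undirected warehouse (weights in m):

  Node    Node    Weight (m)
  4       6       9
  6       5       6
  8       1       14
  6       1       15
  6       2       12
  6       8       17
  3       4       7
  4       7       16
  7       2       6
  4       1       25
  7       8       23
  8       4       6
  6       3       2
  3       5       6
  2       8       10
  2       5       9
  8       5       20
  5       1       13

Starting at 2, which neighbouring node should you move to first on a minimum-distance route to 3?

6

Compare a few routes:
2 → 5 → 3: 9+6 = 15
2 → 6 → 3: 12+2 = 14
Cheapest is 2 → 6 → 3 at 14 m.
So from 2 the first move is to 6.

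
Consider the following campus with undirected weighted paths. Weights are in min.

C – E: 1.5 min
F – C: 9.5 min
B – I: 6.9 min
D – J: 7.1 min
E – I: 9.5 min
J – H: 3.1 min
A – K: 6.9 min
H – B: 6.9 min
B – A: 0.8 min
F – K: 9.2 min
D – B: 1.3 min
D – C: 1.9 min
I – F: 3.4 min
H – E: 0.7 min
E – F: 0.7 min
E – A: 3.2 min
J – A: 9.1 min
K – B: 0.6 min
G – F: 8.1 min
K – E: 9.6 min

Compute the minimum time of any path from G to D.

12.2 min

Candidate routes:
G - F - E - A - B - D: 8.1+0.7+3.2+0.8+1.3 = 14.1
G - F - E - H - B - D: 8.1+0.7+0.7+6.9+1.3 = 17.7
G - F - E - C - D: 8.1+0.7+1.5+1.9 = 12.2
Cheapest is G - F - E - C - D at 12.2 min.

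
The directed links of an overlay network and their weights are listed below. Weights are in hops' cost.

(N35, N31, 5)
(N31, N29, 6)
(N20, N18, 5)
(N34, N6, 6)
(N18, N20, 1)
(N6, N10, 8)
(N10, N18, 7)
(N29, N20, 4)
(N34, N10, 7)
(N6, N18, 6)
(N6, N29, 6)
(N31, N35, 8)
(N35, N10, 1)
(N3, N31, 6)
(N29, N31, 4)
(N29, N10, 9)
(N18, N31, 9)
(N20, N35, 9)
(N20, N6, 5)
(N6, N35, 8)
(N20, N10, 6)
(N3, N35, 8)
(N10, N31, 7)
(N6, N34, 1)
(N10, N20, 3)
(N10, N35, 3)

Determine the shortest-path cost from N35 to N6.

9 hops' cost

Candidate routes:
N35 - N10 - N20 - N6: 1+3+5 = 9
N35 - N10 - N18 - N20 - N6: 1+7+1+5 = 14
Cheapest is N35 - N10 - N20 - N6 at 9 hops' cost.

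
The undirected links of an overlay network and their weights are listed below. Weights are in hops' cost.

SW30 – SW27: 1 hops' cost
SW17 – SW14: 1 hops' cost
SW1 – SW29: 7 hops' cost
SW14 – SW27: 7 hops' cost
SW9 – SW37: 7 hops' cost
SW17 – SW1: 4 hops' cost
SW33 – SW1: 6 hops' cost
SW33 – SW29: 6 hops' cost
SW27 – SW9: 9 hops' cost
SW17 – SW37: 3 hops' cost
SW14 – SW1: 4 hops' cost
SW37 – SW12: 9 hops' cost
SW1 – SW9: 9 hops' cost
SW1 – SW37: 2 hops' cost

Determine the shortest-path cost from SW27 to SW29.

18 hops' cost

Shortest distances from SW27:
SW27: 0
SW30: 1  (via SW27)
SW14: 7  (via SW27)
SW17: 8  (via SW14)
SW9: 9  (via SW27)
SW1: 11  (via SW14)
SW37: 11  (via SW17)
SW33: 17  (via SW1)
SW29: 18  (via SW1)
Shortest route: SW27 → SW14 → SW1 → SW29 = 18 hops' cost.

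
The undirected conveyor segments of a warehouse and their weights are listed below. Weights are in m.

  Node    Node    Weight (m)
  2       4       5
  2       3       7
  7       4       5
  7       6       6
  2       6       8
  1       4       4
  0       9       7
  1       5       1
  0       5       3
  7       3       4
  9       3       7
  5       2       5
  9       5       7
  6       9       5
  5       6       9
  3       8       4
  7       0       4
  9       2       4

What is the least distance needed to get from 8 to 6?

14 m

Shortest distances from 8:
8: 0
3: 4  (via 8)
7: 8  (via 3)
2: 11  (via 3)
9: 11  (via 3)
0: 12  (via 7)
4: 13  (via 7)
6: 14  (via 7)
Shortest route: 8–3–7–6 = 14 m.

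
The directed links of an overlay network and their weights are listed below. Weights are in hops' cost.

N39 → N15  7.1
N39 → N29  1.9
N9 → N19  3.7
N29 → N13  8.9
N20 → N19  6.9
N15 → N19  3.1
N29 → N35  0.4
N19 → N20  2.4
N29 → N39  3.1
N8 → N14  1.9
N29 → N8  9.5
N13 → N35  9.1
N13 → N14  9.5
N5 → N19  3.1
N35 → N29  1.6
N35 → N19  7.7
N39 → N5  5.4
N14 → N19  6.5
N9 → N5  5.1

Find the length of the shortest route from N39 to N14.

13.3 hops' cost

Shortest distances from N39:
N39: 0
N29: 1.9  (via N39)
N35: 2.3  (via N29)
N5: 5.4  (via N39)
N15: 7.1  (via N39)
N19: 8.5  (via N5)
N13: 10.8  (via N29)
N20: 10.9  (via N19)
N8: 11.4  (via N29)
N14: 13.3  (via N8)
Shortest route: N39 → N29 → N8 → N14 = 13.3 hops' cost.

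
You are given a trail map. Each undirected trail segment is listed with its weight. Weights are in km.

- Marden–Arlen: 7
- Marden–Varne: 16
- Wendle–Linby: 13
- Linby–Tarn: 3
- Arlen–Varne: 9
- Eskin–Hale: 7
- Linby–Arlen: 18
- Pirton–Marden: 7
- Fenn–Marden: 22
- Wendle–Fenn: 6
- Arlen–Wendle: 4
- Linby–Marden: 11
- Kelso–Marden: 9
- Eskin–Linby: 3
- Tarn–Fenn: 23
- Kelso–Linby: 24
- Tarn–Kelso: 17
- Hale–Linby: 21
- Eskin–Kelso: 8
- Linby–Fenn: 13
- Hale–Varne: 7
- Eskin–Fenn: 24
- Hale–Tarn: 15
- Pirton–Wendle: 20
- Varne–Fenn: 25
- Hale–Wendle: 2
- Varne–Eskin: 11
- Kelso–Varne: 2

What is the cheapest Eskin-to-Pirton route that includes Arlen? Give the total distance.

Shortest Eskin→Arlen: Eskin–Hale–Wendle–Arlen = 13
Best Arlen to Pirton: Arlen–Marden–Pirton costing 14
Total via Arlen: 13 + 14 = 27 km.

27 km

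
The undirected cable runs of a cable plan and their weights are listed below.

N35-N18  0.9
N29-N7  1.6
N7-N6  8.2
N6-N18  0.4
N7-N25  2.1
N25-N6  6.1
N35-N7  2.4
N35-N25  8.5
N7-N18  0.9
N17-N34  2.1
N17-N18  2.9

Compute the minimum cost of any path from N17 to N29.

5.4

Candidate routes:
N17 → N18 → N7 → N29: 2.9+0.9+1.6 = 5.4
N17 → N18 → N35 → N7 → N29: 2.9+0.9+2.4+1.6 = 7.8
Cheapest is N17 → N18 → N7 → N29 at 5.4.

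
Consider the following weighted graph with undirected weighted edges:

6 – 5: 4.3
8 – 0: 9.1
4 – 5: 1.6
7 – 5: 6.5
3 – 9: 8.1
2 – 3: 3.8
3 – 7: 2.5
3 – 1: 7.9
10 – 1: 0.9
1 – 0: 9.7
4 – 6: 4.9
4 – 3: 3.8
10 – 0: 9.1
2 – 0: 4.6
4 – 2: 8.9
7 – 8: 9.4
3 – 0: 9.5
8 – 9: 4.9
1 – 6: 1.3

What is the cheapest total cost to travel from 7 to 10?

Running Dijkstra from 7:
7: 0
3: 2.5  (via 7)
2: 6.3  (via 3)
4: 6.3  (via 3)
5: 6.5  (via 7)
8: 9.4  (via 7)
1: 10.4  (via 3)
9: 10.6  (via 3)
6: 10.8  (via 5)
0: 10.9  (via 2)
10: 11.3  (via 1)
Shortest route: 7–3–1–10 = 11.3.

11.3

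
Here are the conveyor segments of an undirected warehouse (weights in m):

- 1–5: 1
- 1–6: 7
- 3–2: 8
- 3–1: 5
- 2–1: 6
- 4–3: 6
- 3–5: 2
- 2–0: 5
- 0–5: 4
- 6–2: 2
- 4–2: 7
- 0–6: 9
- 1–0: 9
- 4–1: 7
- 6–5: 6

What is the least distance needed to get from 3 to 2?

Enumerating some paths:
3 → 2: 8 = 8
3 → 5 → 6 → 2: 2+6+2 = 10
3 → 5 → 1 → 2: 2+1+6 = 9
Cheapest is 3 → 2 at 8 m.

8 m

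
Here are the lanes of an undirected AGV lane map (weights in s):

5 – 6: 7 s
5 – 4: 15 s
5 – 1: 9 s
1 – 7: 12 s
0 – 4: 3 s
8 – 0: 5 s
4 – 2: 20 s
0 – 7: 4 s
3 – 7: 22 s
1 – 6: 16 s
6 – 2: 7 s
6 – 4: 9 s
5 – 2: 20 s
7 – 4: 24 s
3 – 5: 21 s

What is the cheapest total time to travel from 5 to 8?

Enumerating some paths:
5–6–4–0–8: 7+9+3+5 = 24
5–1–7–0–8: 9+12+4+5 = 30
5–4–0–8: 15+3+5 = 23
The minimum is 23 s via 5–4–0–8.

23 s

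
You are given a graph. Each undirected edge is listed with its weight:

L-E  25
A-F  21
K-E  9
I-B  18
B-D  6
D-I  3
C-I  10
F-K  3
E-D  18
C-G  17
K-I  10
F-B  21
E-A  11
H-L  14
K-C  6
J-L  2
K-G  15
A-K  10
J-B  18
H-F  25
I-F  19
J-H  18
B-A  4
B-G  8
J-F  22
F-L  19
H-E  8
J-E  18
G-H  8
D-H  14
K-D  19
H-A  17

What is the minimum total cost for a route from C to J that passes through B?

37

Shortest C→B: C → I → D → B = 19
Best B to J: B → J costing 18
Total via B: 19 + 18 = 37.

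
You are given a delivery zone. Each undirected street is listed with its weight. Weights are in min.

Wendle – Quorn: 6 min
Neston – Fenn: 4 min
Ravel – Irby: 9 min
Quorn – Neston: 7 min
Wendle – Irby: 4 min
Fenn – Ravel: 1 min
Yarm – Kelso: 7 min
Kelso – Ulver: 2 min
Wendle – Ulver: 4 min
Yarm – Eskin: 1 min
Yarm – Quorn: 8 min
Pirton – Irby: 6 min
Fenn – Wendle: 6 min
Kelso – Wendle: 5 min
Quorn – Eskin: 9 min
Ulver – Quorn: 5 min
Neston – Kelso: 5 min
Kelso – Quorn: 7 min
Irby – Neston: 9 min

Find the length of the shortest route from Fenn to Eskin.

Shortest distances from Fenn:
Fenn: 0
Ravel: 1  (via Fenn)
Neston: 4  (via Fenn)
Wendle: 6  (via Fenn)
Kelso: 9  (via Neston)
Ulver: 10  (via Wendle)
Irby: 10  (via Ravel)
Quorn: 11  (via Neston)
Pirton: 16  (via Irby)
Yarm: 16  (via Kelso)
Eskin: 17  (via Yarm)
Shortest route: Fenn–Neston–Kelso–Yarm–Eskin = 17 min.

17 min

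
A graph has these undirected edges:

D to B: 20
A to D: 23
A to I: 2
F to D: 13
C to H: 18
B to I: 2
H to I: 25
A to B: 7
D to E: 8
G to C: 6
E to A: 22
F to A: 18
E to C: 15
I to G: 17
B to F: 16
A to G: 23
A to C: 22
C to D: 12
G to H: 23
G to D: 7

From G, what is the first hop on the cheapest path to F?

Candidate routes:
G - I - B - F: 17+2+16 = 35
G - I - A - F: 17+2+18 = 37
G - D - F: 7+13 = 20
G - C - D - F: 6+12+13 = 31
The minimum is 20 via G - D - F.
So from G the first move is to D.

D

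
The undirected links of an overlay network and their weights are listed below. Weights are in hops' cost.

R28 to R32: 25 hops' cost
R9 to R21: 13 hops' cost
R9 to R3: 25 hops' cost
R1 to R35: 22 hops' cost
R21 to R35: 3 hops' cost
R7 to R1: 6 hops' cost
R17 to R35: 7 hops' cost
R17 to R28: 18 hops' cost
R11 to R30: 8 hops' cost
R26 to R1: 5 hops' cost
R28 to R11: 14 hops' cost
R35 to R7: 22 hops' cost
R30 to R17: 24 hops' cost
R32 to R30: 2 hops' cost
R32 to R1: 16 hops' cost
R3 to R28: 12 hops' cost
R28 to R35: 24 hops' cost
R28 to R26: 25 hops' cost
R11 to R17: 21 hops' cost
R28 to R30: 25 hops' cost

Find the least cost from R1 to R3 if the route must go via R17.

Shortest R1→R17: R1 → R35 → R17 = 29
Shortest R17→R3: R17 → R28 → R3 = 30
Total via R17: 29 + 30 = 59 hops' cost.

59 hops' cost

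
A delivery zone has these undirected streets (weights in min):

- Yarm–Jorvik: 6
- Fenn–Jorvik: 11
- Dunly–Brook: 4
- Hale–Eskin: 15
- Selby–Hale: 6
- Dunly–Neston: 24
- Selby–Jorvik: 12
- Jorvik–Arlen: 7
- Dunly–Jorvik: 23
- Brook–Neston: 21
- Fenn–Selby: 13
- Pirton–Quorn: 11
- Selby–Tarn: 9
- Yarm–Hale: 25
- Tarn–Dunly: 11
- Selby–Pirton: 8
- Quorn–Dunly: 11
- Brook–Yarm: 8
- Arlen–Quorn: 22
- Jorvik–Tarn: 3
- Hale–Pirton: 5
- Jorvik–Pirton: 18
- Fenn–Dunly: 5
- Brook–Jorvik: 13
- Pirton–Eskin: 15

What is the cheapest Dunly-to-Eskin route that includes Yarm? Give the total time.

51 min

Shortest Dunly→Yarm: Dunly–Brook–Yarm = 12
Best Yarm to Eskin: Yarm–Jorvik–Selby–Hale–Eskin costing 39
Total via Yarm: 12 + 39 = 51 min.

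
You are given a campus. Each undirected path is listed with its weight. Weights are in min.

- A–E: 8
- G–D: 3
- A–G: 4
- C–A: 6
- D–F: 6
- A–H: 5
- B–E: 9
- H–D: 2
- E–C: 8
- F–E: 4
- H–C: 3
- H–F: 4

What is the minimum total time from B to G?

21 min

Settle nodes by increasing distance from B:
B: 0
E: 9  (via B)
F: 13  (via E)
A: 17  (via E)
C: 17  (via E)
H: 17  (via F)
D: 19  (via F)
G: 21  (via A)
Shortest route: B → E → A → G = 21 min.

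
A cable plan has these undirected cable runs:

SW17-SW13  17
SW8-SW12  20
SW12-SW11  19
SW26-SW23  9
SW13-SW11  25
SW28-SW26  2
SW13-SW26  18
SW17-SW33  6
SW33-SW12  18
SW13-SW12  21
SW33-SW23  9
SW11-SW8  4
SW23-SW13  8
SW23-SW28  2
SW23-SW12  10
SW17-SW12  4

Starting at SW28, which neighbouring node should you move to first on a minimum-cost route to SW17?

SW23

Enumerating some paths:
SW28–SW23–SW12–SW17: 2+10+4 = 16
SW28–SW23–SW33–SW17: 2+9+6 = 17
SW28–SW26–SW23–SW12–SW17: 2+9+10+4 = 25
The minimum is 16 via SW28–SW23–SW12–SW17.
So from SW28 the first move is to SW23.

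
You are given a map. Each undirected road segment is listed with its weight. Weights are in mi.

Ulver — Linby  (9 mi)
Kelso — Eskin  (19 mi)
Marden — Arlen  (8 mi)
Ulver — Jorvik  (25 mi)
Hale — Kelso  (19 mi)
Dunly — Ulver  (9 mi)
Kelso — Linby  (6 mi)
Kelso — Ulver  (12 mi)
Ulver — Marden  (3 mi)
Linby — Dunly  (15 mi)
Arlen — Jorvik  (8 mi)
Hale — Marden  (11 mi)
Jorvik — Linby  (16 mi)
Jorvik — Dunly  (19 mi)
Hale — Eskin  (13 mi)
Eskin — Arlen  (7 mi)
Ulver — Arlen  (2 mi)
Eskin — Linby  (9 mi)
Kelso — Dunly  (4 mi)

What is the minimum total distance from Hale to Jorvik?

Shortest distances from Hale:
Hale: 0
Marden: 11  (via Hale)
Eskin: 13  (via Hale)
Ulver: 14  (via Marden)
Arlen: 16  (via Ulver)
Kelso: 19  (via Hale)
Linby: 22  (via Eskin)
Dunly: 23  (via Ulver)
Jorvik: 24  (via Arlen)
Shortest route: Hale–Marden–Ulver–Arlen–Jorvik = 24 mi.

24 mi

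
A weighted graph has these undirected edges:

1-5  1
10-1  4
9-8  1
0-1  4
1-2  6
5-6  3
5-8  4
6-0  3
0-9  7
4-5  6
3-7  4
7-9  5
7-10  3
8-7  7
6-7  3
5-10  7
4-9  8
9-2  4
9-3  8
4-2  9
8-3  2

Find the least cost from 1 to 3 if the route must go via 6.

Best 1 to 6: 1–5–6 costing 4
Shortest 6→3: 6–7–3 = 7
Total via 6: 4 + 7 = 11.

11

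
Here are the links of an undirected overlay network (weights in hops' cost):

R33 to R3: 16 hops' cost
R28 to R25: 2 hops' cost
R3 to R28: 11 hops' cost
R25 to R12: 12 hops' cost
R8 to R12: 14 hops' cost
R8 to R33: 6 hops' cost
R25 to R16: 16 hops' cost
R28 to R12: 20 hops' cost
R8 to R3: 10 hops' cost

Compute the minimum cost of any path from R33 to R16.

45 hops' cost

Settle nodes by increasing distance from R33:
R33: 0
R8: 6  (via R33)
R3: 16  (via R33)
R12: 20  (via R8)
R28: 27  (via R3)
R25: 29  (via R28)
R16: 45  (via R25)
Shortest route: R33–R3–R28–R25–R16 = 45 hops' cost.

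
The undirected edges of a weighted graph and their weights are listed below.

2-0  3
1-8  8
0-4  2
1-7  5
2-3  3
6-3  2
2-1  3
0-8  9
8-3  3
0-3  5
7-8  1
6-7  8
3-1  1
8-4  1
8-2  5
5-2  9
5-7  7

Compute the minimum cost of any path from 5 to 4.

Running Dijkstra from 5:
5: 0
7: 7  (via 5)
8: 8  (via 7)
2: 9  (via 5)
4: 9  (via 8)
Shortest route: 5 → 7 → 8 → 4 = 9.

9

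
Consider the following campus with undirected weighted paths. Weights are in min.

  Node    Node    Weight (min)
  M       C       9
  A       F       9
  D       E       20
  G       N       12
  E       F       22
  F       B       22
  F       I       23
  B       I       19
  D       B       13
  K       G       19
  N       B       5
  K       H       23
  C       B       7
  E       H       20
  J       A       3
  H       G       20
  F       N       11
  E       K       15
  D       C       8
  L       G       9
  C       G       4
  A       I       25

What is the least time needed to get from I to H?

Enumerating some paths:
I–B–C–G–H: 19+7+4+20 = 50
I–B–N–G–H: 19+5+12+20 = 56
Cheapest is I–B–C–G–H at 50 min.

50 min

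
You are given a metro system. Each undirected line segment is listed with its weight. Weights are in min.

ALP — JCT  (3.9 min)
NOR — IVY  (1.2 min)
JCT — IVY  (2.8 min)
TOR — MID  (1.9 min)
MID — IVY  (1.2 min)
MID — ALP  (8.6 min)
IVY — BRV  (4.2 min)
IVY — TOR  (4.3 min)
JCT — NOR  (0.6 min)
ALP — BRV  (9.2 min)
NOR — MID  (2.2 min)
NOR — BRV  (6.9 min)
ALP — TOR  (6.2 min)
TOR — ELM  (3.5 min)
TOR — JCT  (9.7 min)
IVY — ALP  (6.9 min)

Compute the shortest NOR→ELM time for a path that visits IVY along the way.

7.8 min

Best NOR to IVY: NOR–IVY costing 1.2
Shortest IVY→ELM: IVY–MID–TOR–ELM = 6.6
Total via IVY: 1.2 + 6.6 = 7.8 min.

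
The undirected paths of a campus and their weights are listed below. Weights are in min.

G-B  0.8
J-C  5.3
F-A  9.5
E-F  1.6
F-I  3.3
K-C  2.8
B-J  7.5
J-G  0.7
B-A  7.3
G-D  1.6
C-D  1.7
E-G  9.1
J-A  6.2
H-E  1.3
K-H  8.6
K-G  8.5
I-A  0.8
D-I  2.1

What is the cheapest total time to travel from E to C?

Settle nodes by increasing distance from E:
E: 0
H: 1.3  (via E)
F: 1.6  (via E)
I: 4.9  (via F)
A: 5.7  (via I)
D: 7  (via I)
G: 8.6  (via D)
C: 8.7  (via D)
Shortest route: E → F → I → D → C = 8.7 min.

8.7 min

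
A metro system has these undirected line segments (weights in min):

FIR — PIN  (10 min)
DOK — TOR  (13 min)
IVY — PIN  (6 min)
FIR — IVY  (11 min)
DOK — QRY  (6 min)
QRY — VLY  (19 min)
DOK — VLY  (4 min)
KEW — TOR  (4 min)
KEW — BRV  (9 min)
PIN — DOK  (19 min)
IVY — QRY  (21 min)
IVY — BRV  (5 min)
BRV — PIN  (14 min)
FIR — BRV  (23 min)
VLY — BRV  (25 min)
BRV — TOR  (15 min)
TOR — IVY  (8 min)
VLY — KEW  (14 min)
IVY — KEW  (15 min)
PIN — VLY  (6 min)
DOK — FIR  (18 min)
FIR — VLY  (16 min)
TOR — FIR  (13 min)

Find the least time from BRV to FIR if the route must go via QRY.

50 min

Shortest BRV→QRY: BRV–IVY–QRY = 26
Shortest QRY→FIR: QRY–DOK–FIR = 24
Total via QRY: 26 + 24 = 50 min.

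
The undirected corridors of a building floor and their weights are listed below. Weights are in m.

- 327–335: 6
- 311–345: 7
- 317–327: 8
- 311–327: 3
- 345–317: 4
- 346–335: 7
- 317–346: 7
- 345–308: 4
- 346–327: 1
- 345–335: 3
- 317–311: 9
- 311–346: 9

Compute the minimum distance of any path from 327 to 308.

Candidate routes:
327–335–345–308: 6+3+4 = 13
327–311–345–308: 3+7+4 = 14
327–346–335–345–308: 1+7+3+4 = 15
327–346–317–345–308: 1+7+4+4 = 16
Cheapest is 327–335–345–308 at 13 m.

13 m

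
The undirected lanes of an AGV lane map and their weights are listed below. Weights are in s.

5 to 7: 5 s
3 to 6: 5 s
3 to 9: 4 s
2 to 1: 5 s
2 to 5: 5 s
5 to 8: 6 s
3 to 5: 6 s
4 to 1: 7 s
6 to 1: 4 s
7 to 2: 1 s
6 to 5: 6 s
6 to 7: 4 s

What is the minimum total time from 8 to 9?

16 s

Running Dijkstra from 8:
8: 0
5: 6  (via 8)
2: 11  (via 5)
7: 11  (via 5)
3: 12  (via 5)
6: 12  (via 5)
1: 16  (via 2)
9: 16  (via 3)
Shortest route: 8–5–3–9 = 16 s.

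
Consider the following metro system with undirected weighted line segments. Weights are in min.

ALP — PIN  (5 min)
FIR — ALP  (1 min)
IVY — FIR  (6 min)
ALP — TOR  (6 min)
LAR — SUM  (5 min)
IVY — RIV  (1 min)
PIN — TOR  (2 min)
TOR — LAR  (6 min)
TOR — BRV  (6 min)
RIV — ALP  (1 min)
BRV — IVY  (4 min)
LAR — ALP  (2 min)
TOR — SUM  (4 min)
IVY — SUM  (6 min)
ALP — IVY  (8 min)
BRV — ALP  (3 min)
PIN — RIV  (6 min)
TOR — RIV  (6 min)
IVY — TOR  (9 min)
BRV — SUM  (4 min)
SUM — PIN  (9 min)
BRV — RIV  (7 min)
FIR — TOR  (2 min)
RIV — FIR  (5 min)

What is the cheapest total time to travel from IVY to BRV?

Enumerating some paths:
IVY - RIV - ALP - BRV: 1+1+3 = 5
IVY - BRV: 4 = 4
Cheapest is IVY - BRV at 4 min.

4 min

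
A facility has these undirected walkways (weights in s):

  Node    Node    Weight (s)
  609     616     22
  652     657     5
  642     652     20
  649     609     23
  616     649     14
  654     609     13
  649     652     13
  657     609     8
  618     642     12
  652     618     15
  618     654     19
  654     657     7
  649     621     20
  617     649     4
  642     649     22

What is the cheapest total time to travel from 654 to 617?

Shortest distances from 654:
654: 0
657: 7  (via 654)
652: 12  (via 657)
609: 13  (via 654)
618: 19  (via 654)
649: 25  (via 652)
617: 29  (via 649)
Shortest route: 654 → 657 → 652 → 649 → 617 = 29 s.

29 s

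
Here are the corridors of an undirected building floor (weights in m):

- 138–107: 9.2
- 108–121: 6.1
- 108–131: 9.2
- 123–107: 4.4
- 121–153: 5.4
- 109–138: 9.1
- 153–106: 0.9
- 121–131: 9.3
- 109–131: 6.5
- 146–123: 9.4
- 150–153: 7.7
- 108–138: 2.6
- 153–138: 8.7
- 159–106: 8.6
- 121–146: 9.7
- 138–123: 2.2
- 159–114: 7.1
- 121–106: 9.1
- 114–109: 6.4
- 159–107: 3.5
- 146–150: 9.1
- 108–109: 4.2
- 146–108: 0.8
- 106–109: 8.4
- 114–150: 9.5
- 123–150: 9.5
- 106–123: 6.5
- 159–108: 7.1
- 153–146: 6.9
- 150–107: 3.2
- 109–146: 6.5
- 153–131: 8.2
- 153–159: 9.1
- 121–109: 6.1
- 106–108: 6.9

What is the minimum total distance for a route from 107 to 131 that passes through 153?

Shortest 107→153: 107 → 150 → 153 = 10.9
Best 153 to 131: 153 → 131 costing 8.2
Total via 153: 10.9 + 8.2 = 19.1 m.

19.1 m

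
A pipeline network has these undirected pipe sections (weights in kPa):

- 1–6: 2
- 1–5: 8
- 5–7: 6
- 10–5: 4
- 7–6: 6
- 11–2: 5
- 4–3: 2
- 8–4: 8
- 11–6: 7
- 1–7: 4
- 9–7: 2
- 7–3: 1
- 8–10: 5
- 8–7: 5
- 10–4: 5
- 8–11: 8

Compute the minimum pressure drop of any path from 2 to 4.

21 kPa

Compare a few routes:
2 → 11 → 8 → 4: 5+8+8 = 21
2 → 11 → 6 → 1 → 5 → 10 → 4: 5+7+2+8+4+5 = 31
2 → 11 → 8 → 10 → 4: 5+8+5+5 = 23
Cheapest is 2 → 11 → 8 → 4 at 21 kPa.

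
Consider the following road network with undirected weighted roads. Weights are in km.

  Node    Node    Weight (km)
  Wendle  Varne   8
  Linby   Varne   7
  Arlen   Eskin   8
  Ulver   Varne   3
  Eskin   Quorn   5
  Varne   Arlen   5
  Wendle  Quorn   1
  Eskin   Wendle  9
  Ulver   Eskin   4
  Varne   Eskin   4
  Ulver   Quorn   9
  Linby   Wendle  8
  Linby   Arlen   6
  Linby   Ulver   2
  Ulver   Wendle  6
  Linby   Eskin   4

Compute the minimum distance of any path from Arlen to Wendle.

Shortest distances from Arlen:
Arlen: 0
Varne: 5  (via Arlen)
Linby: 6  (via Arlen)
Ulver: 8  (via Varne)
Eskin: 8  (via Arlen)
Quorn: 13  (via Eskin)
Wendle: 13  (via Varne)
Shortest route: Arlen → Varne → Wendle = 13 km.

13 km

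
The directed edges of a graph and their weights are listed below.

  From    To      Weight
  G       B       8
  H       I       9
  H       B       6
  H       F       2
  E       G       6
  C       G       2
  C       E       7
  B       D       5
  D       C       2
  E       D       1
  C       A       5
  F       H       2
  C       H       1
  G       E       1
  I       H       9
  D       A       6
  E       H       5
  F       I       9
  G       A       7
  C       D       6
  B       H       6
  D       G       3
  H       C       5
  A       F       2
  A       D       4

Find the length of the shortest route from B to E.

Enumerating some paths:
B → H → C → G → E: 6+5+2+1 = 14
B → D → C → G → E: 5+2+2+1 = 10
B → D → C → E: 5+2+7 = 14
B → D → G → E: 5+3+1 = 9
Cheapest is B → D → G → E at 9.

9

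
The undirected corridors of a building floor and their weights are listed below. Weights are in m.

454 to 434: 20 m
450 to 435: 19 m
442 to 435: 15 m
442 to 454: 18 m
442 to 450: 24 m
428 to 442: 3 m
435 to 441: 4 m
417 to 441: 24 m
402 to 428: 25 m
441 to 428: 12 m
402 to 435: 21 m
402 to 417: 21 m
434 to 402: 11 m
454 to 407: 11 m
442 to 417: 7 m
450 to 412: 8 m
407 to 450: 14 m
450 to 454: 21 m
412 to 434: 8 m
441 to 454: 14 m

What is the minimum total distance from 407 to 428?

Enumerating some paths:
407 → 454 → 441 → 428: 11+14+12 = 37
407 → 454 → 442 → 428: 11+18+3 = 32
407 → 450 → 442 → 428: 14+24+3 = 41
Cheapest is 407 → 454 → 442 → 428 at 32 m.

32 m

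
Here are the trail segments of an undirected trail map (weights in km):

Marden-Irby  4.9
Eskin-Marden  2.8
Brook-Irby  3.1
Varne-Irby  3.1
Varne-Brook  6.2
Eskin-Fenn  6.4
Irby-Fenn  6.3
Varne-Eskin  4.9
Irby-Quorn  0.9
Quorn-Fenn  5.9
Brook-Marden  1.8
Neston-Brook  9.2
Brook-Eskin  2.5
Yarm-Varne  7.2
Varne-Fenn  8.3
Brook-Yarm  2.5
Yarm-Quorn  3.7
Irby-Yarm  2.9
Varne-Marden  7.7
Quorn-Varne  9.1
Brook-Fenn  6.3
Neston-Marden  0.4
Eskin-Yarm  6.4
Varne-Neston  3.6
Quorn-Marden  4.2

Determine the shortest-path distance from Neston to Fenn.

Candidate routes:
Neston–Marden–Eskin–Fenn: 0.4+2.8+6.4 = 9.6
Neston–Marden–Quorn–Fenn: 0.4+4.2+5.9 = 10.5
Neston–Marden–Brook–Fenn: 0.4+1.8+6.3 = 8.5
The minimum is 8.5 km via Neston–Marden–Brook–Fenn.

8.5 km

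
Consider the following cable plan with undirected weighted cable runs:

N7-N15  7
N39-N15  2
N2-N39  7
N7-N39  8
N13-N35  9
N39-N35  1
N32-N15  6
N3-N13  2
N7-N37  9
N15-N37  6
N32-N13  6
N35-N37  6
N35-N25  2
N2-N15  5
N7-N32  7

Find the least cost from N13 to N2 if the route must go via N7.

Best N13 to N7: N13–N32–N7 costing 13
Best N7 to N2: N7–N15–N2 costing 12
Total via N7: 13 + 12 = 25.

25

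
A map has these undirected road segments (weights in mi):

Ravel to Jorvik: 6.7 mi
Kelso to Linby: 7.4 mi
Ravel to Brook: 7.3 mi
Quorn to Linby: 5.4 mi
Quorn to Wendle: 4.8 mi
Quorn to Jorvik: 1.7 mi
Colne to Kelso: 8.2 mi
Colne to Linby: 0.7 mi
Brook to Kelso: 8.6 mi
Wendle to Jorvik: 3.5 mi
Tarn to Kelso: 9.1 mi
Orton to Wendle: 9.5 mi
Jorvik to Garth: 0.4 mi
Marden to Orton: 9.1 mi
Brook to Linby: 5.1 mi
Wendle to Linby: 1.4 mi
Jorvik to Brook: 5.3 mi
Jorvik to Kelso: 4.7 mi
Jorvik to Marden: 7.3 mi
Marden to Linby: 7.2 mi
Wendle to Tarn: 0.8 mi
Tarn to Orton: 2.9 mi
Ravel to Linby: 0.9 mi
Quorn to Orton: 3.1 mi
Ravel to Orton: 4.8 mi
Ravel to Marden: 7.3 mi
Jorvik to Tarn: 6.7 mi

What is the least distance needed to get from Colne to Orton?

Enumerating some paths:
Colne → Linby → Wendle → Quorn → Orton: 0.7+1.4+4.8+3.1 = 10
Colne → Linby → Ravel → Orton: 0.7+0.9+4.8 = 6.4
Colne → Linby → Wendle → Tarn → Orton: 0.7+1.4+0.8+2.9 = 5.8
Colne → Linby → Quorn → Orton: 0.7+5.4+3.1 = 9.2
The minimum is 5.8 mi via Colne → Linby → Wendle → Tarn → Orton.

5.8 mi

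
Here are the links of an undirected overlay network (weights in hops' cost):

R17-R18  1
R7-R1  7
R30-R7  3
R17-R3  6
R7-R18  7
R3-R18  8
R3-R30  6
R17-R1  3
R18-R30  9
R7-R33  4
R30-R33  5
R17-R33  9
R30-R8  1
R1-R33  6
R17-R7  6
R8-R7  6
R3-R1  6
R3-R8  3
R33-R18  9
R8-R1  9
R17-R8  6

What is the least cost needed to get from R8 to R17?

6 hops' cost

Compare a few routes:
R8 → R17: 6 = 6
R8 → R3 → R17: 3+6 = 9
Cheapest is R8 → R17 at 6 hops' cost.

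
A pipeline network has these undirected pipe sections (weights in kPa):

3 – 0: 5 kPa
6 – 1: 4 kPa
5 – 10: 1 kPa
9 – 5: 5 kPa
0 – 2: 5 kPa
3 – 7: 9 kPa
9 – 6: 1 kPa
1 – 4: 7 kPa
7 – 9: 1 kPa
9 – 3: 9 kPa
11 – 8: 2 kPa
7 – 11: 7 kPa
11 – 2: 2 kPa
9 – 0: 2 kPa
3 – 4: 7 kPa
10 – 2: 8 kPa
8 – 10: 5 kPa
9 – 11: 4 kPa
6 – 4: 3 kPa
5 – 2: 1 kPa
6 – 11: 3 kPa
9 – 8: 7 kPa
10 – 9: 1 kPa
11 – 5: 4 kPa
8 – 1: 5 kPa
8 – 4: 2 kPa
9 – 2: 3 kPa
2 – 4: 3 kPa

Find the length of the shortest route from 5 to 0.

4 kPa

Running Dijkstra from 5:
5: 0
2: 1  (via 5)
10: 1  (via 5)
9: 2  (via 10)
6: 3  (via 9)
7: 3  (via 9)
11: 3  (via 2)
0: 4  (via 9)
Shortest route: 5 → 10 → 9 → 0 = 4 kPa.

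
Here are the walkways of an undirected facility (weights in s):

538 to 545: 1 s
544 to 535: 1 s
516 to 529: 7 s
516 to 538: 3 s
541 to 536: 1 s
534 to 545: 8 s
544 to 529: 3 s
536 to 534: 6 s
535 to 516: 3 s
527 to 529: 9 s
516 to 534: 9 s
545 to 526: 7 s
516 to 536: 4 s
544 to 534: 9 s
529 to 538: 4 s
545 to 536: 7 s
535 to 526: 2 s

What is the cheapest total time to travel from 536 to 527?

20 s

Compare a few routes:
536–545–538–529–527: 7+1+4+9 = 21
536–516–529–527: 4+7+9 = 20
Cheapest is 536–516–529–527 at 20 s.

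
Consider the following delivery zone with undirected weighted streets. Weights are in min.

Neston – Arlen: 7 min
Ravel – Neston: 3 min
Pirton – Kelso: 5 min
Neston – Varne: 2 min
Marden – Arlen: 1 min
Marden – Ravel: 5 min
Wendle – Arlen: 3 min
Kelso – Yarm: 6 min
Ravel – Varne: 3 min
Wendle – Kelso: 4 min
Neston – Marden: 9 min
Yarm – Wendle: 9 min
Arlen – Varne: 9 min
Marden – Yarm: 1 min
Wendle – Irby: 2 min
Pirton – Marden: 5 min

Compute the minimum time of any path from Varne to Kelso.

15 min

Shortest distances from Varne:
Varne: 0
Neston: 2  (via Varne)
Ravel: 3  (via Varne)
Marden: 8  (via Ravel)
Arlen: 9  (via Varne)
Yarm: 9  (via Marden)
Wendle: 12  (via Arlen)
Pirton: 13  (via Marden)
Irby: 14  (via Wendle)
Kelso: 15  (via Yarm)
Shortest route: Varne → Ravel → Marden → Yarm → Kelso = 15 min.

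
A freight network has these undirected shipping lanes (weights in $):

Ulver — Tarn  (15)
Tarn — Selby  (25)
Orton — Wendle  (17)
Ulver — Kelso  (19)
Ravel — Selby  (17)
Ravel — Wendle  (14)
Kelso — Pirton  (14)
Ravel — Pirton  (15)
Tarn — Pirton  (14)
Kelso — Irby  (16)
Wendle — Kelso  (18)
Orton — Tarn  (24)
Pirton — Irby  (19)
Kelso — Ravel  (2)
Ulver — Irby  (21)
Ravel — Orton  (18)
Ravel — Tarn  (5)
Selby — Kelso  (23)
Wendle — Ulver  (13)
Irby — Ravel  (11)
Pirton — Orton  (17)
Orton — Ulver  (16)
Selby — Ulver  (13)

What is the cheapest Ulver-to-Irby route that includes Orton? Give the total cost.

Best Ulver to Orton: Ulver–Orton costing 16
Best Orton to Irby: Orton–Ravel–Irby costing 29
Total via Orton: 16 + 29 = $45.

$45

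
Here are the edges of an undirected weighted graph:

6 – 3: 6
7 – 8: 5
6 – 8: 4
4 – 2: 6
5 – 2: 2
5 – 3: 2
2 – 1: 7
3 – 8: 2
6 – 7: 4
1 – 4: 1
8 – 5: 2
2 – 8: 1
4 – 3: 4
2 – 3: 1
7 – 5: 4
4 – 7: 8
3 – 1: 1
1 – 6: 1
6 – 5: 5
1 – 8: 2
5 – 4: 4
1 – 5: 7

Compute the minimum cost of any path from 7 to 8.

Running Dijkstra from 7:
7: 0
5: 4  (via 7)
6: 4  (via 7)
1: 5  (via 6)
8: 5  (via 7)
Shortest route: 7–8 = 5.

5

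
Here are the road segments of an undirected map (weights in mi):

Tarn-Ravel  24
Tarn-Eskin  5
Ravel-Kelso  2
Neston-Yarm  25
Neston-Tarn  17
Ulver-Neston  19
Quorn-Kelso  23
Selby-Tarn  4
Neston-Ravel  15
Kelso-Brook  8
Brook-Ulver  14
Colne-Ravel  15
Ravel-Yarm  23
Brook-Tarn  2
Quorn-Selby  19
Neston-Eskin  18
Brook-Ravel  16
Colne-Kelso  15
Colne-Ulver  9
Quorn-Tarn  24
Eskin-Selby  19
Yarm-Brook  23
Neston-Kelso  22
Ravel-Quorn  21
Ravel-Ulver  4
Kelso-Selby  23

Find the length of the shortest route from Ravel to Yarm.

Candidate routes:
Ravel - Yarm: 23 = 23
Ravel - Neston - Yarm: 15+25 = 40
Ravel - Kelso - Brook - Yarm: 2+8+23 = 33
Ravel - Brook - Yarm: 16+23 = 39
Cheapest is Ravel - Yarm at 23 mi.

23 mi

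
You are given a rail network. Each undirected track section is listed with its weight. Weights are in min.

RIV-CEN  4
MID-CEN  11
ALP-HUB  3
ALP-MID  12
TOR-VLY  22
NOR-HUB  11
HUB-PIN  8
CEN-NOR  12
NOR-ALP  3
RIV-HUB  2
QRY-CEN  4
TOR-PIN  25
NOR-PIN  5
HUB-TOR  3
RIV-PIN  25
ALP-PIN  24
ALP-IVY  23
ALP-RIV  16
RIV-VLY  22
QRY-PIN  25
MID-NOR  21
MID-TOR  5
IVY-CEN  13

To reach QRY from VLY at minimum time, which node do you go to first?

Compare a few routes:
VLY → RIV → CEN → QRY: 22+4+4 = 30
VLY → TOR → MID → CEN → QRY: 22+5+11+4 = 42
VLY → TOR → HUB → RIV → CEN → QRY: 22+3+2+4+4 = 35
The minimum is 30 min via VLY → RIV → CEN → QRY.
So from VLY the first move is to RIV.

RIV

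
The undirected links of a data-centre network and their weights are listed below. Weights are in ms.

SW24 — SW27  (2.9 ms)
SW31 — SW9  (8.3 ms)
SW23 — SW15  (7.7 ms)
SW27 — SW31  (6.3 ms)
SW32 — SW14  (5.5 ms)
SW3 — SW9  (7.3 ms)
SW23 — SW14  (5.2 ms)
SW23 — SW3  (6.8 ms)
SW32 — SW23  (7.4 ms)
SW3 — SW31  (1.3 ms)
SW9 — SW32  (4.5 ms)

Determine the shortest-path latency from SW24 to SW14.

Running Dijkstra from SW24:
SW24: 0
SW27: 2.9  (via SW24)
SW31: 9.2  (via SW27)
SW3: 10.5  (via SW31)
SW23: 17.3  (via SW3)
SW9: 17.5  (via SW31)
SW32: 22  (via SW9)
SW14: 22.5  (via SW23)
Shortest route: SW24 → SW27 → SW31 → SW3 → SW23 → SW14 = 22.5 ms.

22.5 ms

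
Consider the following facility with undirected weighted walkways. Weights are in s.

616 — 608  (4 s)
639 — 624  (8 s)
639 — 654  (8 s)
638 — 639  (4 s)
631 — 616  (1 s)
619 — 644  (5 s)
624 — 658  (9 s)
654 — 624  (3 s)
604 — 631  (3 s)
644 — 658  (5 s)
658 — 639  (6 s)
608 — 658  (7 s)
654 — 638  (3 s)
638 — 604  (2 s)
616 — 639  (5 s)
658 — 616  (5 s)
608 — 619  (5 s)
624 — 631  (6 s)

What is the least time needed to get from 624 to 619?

Running Dijkstra from 624:
624: 0
654: 3  (via 624)
631: 6  (via 624)
638: 6  (via 654)
616: 7  (via 631)
604: 8  (via 638)
639: 8  (via 624)
658: 9  (via 624)
608: 11  (via 616)
644: 14  (via 658)
619: 16  (via 608)
Shortest route: 624 → 631 → 616 → 608 → 619 = 16 s.

16 s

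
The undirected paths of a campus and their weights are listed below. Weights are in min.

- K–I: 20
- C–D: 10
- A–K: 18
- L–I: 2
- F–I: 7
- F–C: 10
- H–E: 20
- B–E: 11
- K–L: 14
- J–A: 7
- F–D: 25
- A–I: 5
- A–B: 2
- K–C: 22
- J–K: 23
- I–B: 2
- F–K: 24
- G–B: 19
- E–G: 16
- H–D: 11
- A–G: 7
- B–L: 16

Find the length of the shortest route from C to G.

Settle nodes by increasing distance from C:
C: 0
D: 10  (via C)
F: 10  (via C)
I: 17  (via F)
B: 19  (via I)
L: 19  (via I)
A: 21  (via B)
H: 21  (via D)
K: 22  (via C)
G: 28  (via A)
Shortest route: C → F → I → B → A → G = 28 min.

28 min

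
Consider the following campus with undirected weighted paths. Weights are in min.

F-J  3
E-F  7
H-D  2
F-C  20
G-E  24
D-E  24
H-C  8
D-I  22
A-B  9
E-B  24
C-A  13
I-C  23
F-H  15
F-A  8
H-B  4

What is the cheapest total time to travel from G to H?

Running Dijkstra from G:
G: 0
E: 24  (via G)
F: 31  (via E)
J: 34  (via F)
A: 39  (via F)
H: 46  (via F)
Shortest route: G → E → F → H = 46 min.

46 min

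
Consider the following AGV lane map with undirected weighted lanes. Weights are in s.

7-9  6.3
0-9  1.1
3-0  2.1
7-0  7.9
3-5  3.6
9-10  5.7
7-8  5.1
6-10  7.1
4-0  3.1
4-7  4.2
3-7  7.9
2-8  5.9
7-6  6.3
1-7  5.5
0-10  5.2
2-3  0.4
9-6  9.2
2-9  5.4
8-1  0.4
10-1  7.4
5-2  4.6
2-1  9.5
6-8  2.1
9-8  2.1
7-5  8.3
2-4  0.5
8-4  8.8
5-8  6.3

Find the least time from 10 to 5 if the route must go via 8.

14.1 s

Shortest 10→8: 10–9–8 = 7.8
Shortest 8→5: 8–5 = 6.3
Total via 8: 7.8 + 6.3 = 14.1 s.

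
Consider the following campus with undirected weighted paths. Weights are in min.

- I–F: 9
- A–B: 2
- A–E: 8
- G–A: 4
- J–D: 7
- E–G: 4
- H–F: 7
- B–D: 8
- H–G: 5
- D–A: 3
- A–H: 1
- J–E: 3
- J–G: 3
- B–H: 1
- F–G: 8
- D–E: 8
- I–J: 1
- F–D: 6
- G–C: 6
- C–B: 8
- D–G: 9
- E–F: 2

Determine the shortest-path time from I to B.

Compare a few routes:
I–J–G–A–B: 1+3+4+2 = 10
I–J–G–H–A–B: 1+3+5+1+2 = 12
The minimum is 10 min via I–J–G–A–B.

10 min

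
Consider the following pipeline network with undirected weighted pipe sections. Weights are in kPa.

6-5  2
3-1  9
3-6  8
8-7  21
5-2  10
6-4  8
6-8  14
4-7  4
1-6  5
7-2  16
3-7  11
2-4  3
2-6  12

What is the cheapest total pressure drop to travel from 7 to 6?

12 kPa

Shortest distances from 7:
7: 0
4: 4  (via 7)
2: 7  (via 4)
3: 11  (via 7)
6: 12  (via 4)
Shortest route: 7–4–6 = 12 kPa.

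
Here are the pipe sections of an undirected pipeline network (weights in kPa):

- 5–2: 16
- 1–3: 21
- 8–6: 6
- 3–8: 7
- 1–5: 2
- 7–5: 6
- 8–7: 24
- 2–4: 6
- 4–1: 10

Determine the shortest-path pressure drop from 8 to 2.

Shortest distances from 8:
8: 0
6: 6  (via 8)
3: 7  (via 8)
7: 24  (via 8)
1: 28  (via 3)
5: 30  (via 7)
4: 38  (via 1)
2: 44  (via 4)
Shortest route: 8 → 3 → 1 → 4 → 2 = 44 kPa.

44 kPa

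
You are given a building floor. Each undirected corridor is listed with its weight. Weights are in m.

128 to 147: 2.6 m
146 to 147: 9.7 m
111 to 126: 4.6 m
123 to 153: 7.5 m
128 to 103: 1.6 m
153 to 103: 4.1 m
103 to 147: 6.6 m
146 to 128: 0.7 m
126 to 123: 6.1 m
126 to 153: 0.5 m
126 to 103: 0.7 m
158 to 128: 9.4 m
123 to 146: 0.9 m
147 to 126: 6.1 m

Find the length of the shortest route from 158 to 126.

Compare a few routes:
158 - 128 - 146 - 123 - 126: 9.4+0.7+0.9+6.1 = 17.1
158 - 128 - 103 - 126: 9.4+1.6+0.7 = 11.7
158 - 128 - 103 - 153 - 126: 9.4+1.6+4.1+0.5 = 15.6
Cheapest is 158 - 128 - 103 - 126 at 11.7 m.

11.7 m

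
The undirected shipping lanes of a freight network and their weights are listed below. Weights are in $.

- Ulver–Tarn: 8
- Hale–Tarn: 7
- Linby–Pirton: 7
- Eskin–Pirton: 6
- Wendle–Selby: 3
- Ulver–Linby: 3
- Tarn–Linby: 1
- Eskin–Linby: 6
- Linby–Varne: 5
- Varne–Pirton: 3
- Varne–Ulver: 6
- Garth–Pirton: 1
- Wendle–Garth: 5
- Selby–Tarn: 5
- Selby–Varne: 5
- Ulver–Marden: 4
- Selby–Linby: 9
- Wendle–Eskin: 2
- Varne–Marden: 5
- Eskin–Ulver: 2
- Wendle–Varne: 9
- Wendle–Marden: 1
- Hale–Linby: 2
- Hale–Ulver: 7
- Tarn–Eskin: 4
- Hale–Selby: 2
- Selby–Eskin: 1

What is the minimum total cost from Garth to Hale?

$10

Settle nodes by increasing distance from Garth:
Garth: 0
Pirton: 1  (via Garth)
Varne: 4  (via Pirton)
Wendle: 5  (via Garth)
Marden: 6  (via Wendle)
Eskin: 7  (via Pirton)
Selby: 8  (via Wendle)
Linby: 8  (via Pirton)
Ulver: 9  (via Eskin)
Tarn: 9  (via Linby)
Hale: 10  (via Selby)
Shortest route: Garth–Wendle–Selby–Hale = $10.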